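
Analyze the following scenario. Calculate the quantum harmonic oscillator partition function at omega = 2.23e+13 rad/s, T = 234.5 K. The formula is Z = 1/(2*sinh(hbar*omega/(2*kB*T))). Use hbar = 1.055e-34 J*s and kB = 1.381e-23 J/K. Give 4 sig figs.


Step 1: Compute x = hbar*omega/(kB*T) = 1.055e-34*2.23e+13/(1.381e-23*234.5) = 0.7265
Step 2: x/2 = 0.3632
Step 3: sinh(x/2) = 0.3713
Step 4: Z = 1/(2*0.3713) = 1.347

1.347


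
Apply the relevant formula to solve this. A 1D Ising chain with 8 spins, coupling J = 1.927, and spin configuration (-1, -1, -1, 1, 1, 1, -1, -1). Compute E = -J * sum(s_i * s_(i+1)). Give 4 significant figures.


Step 1: Nearest-neighbor products: 1, 1, -1, 1, 1, -1, 1
Step 2: Sum of products = 3
Step 3: E = -1.927 * 3 = -5.781

-5.781


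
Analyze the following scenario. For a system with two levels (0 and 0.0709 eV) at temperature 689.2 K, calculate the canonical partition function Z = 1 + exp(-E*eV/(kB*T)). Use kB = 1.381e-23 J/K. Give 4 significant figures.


Step 1: Compute beta*E = E*eV/(kB*T) = 0.0709*1.602e-19/(1.381e-23*689.2) = 1.193
Step 2: exp(-beta*E) = exp(-1.193) = 0.3032
Step 3: Z = 1 + 0.3032 = 1.303

1.303


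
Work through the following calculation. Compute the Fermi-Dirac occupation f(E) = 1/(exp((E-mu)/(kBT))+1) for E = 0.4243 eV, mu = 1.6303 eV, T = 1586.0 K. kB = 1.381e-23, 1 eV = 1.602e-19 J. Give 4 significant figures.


Step 1: (E - mu) = 0.4243 - 1.6303 = -1.206 eV
Step 2: Convert: (E-mu)*eV = -1.932e-19 J
Step 3: x = (E-mu)*eV/(kB*T) = -8.821
Step 4: f = 1/(exp(-8.821)+1) = 0.9999

0.9999


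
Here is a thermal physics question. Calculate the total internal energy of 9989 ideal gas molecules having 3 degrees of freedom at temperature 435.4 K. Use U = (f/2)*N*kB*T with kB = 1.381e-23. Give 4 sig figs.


Step 1: f/2 = 3/2 = 1.5
Step 2: N*kB*T = 9989*1.381e-23*435.4 = 6.006e-17
Step 3: U = 1.5 * 6.006e-17 = 9.009e-17 J

9.009e-17


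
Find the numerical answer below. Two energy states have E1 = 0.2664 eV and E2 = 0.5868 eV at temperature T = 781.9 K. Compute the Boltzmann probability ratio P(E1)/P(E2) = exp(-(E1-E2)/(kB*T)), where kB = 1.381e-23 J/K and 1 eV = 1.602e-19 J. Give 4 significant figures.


Step 1: Compute energy difference dE = E1 - E2 = 0.2664 - 0.5868 = -0.3204 eV
Step 2: Convert to Joules: dE_J = -0.3204 * 1.602e-19 = -5.133e-20 J
Step 3: Compute exponent = -dE_J / (kB * T) = -(-5.133e-20) / (1.381e-23 * 781.9) = 4.753
Step 4: P(E1)/P(E2) = exp(4.753) = 116

116


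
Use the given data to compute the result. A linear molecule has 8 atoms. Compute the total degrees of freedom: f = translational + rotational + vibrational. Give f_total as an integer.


Step 1: Translational DOF = 3
Step 2: Rotational DOF (linear) = 2
Step 3: Vibrational DOF = 3*8 - 5 = 19
Step 4: Total = 3 + 2 + 19 = 24

24


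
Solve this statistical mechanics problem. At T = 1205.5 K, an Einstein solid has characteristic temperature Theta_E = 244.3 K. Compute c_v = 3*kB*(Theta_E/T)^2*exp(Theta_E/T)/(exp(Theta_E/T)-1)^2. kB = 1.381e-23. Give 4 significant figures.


Step 1: x = Theta_E/T = 244.3/1205.5 = 0.2027
Step 2: x^2 = 0.04107
Step 3: exp(x) = 1.225
Step 4: c_v = 3*1.381e-23*0.04107*1.225/(1.225-1)^2 = 4.129e-23

4.129e-23


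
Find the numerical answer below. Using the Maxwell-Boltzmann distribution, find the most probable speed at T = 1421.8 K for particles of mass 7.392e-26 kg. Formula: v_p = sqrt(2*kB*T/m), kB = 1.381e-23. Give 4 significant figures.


Step 1: Numerator = 2*kB*T = 2*1.381e-23*1421.8 = 3.927e-20
Step 2: Ratio = 3.927e-20 / 7.392e-26 = 5.313e+05
Step 3: v_p = sqrt(5.313e+05) = 728.9 m/s

728.9


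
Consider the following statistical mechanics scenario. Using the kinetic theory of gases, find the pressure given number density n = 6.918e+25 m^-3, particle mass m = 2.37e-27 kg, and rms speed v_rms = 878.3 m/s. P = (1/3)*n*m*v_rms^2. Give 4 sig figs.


Step 1: v_rms^2 = 878.3^2 = 7.714e+05
Step 2: n*m = 6.918e+25*2.37e-27 = 0.164
Step 3: P = (1/3)*0.164*7.714e+05 = 4.216e+04 Pa

4.216e+04


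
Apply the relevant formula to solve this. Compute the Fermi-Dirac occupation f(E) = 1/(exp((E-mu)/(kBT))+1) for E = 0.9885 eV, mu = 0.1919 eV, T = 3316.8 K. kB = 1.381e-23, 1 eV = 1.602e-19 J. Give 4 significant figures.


Step 1: (E - mu) = 0.9885 - 0.1919 = 0.7966 eV
Step 2: Convert: (E-mu)*eV = 1.276e-19 J
Step 3: x = (E-mu)*eV/(kB*T) = 2.786
Step 4: f = 1/(exp(2.786)+1) = 0.05808

0.05808


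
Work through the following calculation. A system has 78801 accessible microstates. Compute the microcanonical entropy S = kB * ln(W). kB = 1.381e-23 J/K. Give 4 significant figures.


Step 1: ln(W) = ln(78801) = 11.27
Step 2: S = kB * ln(W) = 1.381e-23 * 11.27
Step 3: S = 1.557e-22 J/K

1.557e-22


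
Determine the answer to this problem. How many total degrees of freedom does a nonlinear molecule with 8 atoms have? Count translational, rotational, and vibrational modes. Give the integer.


Step 1: Translational DOF = 3
Step 2: Rotational DOF (nonlinear) = 3
Step 3: Vibrational DOF = 3*8 - 6 = 18
Step 4: Total = 3 + 3 + 18 = 24

24


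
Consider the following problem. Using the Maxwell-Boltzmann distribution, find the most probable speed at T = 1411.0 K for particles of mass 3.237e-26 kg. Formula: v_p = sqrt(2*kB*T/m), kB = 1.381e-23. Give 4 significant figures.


Step 1: Numerator = 2*kB*T = 2*1.381e-23*1411.0 = 3.897e-20
Step 2: Ratio = 3.897e-20 / 3.237e-26 = 1.204e+06
Step 3: v_p = sqrt(1.204e+06) = 1097 m/s

1097


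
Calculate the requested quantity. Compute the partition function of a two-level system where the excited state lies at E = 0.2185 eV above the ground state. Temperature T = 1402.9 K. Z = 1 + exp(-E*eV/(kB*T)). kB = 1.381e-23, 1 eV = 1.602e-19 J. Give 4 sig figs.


Step 1: Compute beta*E = E*eV/(kB*T) = 0.2185*1.602e-19/(1.381e-23*1402.9) = 1.807
Step 2: exp(-beta*E) = exp(-1.807) = 0.1642
Step 3: Z = 1 + 0.1642 = 1.164

1.164


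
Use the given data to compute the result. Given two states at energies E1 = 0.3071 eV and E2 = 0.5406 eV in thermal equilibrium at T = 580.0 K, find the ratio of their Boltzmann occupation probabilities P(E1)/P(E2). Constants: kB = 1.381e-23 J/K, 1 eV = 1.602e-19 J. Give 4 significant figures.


Step 1: Compute energy difference dE = E1 - E2 = 0.3071 - 0.5406 = -0.2335 eV
Step 2: Convert to Joules: dE_J = -0.2335 * 1.602e-19 = -3.741e-20 J
Step 3: Compute exponent = -dE_J / (kB * T) = -(-3.741e-20) / (1.381e-23 * 580.0) = 4.67
Step 4: P(E1)/P(E2) = exp(4.67) = 106.7

106.7


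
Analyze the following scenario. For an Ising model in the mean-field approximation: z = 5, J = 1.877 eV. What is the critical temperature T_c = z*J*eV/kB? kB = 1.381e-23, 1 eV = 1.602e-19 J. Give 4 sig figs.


Step 1: z*J = 5*1.877 = 9.385 eV
Step 2: Convert to Joules: 9.385*1.602e-19 = 1.503e-18 J
Step 3: T_c = 1.503e-18 / 1.381e-23 = 1.089e+05 K

1.089e+05


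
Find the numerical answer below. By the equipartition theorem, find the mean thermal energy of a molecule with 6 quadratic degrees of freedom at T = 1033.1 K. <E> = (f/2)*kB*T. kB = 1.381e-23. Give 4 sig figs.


Step 1: f/2 = 6/2 = 3
Step 2: kB*T = 1.381e-23 * 1033.1 = 1.427e-20
Step 3: <E> = 3 * 1.427e-20 = 4.28e-20 J

4.28e-20


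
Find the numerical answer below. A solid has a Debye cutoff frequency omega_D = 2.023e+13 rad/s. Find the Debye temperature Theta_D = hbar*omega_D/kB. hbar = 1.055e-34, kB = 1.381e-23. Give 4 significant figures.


Step 1: hbar*omega_D = 1.055e-34 * 2.023e+13 = 2.134e-21 J
Step 2: Theta_D = 2.134e-21 / 1.381e-23
Step 3: Theta_D = 154.5 K

154.5


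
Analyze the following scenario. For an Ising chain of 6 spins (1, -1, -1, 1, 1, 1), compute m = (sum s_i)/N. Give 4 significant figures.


Step 1: Count up spins (+1): 4, down spins (-1): 2
Step 2: Total magnetization M = 4 - 2 = 2
Step 3: m = M/N = 2/6 = 0.3333

0.3333


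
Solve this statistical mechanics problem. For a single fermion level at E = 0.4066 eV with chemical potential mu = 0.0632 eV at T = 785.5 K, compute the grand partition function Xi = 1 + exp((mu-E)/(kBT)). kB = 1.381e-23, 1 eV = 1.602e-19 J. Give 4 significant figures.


Step 1: (mu - E) = 0.0632 - 0.4066 = -0.3434 eV
Step 2: x = (mu-E)*eV/(kB*T) = -0.3434*1.602e-19/(1.381e-23*785.5) = -5.071
Step 3: exp(x) = 0.006274
Step 4: Xi = 1 + 0.006274 = 1.006

1.006


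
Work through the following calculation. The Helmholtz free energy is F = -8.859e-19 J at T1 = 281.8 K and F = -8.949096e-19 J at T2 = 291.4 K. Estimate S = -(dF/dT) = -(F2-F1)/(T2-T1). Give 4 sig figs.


Step 1: dF = F2 - F1 = -8.949096e-19 - (-8.859e-19) = -9.0096e-21 J
Step 2: dT = T2 - T1 = 291.4 - 281.8 = 9.6 K
Step 3: S = -dF/dT = -(-9.0096e-21)/9.6 = 9.385e-22 J/K

9.385e-22


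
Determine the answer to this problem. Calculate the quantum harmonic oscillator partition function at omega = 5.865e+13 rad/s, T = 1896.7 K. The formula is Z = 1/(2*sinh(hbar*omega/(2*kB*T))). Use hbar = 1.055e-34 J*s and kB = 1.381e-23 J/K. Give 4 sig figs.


Step 1: Compute x = hbar*omega/(kB*T) = 1.055e-34*5.865e+13/(1.381e-23*1896.7) = 0.2362
Step 2: x/2 = 0.1181
Step 3: sinh(x/2) = 0.1184
Step 4: Z = 1/(2*0.1184) = 4.223

4.223


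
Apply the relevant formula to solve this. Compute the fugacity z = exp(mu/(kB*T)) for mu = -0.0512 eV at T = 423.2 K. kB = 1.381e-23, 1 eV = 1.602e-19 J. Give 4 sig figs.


Step 1: Convert mu to Joules: -0.0512*1.602e-19 = -8.202e-21 J
Step 2: kB*T = 1.381e-23*423.2 = 5.844e-21 J
Step 3: mu/(kB*T) = -1.403
Step 4: z = exp(-1.403) = 0.2458

0.2458


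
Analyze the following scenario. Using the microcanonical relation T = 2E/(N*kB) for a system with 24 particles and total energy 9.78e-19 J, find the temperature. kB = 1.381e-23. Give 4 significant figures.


Step 1: Numerator = 2*E = 2*9.78e-19 = 1.956e-18 J
Step 2: Denominator = N*kB = 24*1.381e-23 = 3.314e-22
Step 3: T = 1.956e-18 / 3.314e-22 = 5902 K

5902


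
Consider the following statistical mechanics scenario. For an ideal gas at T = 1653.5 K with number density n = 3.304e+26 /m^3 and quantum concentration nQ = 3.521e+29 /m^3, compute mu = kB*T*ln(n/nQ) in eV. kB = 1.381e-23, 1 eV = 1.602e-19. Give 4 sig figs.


Step 1: n/nQ = 3.304e+26/3.521e+29 = 0.0009384
Step 2: ln(n/nQ) = -6.971
Step 3: mu = kB*T*ln(n/nQ) = 2.283e-20*-6.971 = -1.592e-19 J
Step 4: Convert to eV: -1.592e-19/1.602e-19 = -0.9937 eV

-0.9937


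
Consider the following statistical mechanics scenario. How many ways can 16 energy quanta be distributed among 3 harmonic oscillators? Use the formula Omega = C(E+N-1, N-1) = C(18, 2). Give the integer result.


Step 1: Use binomial coefficient C(18, 2)
Step 2: Numerator = 18! / 16!
Step 3: Denominator = 2!
Step 4: Omega = 153

153


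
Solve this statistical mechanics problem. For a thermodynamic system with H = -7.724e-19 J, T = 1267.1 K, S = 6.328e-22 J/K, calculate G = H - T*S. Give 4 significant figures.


Step 1: T*S = 1267.1 * 6.328e-22 = 8.018e-19 J
Step 2: G = H - T*S = -7.724e-19 - 8.018e-19
Step 3: G = -1.574e-18 J

-1.574e-18


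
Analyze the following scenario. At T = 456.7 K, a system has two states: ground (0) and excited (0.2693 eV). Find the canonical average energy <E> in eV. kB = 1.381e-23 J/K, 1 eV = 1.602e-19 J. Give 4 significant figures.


Step 1: beta*E = 0.2693*1.602e-19/(1.381e-23*456.7) = 6.84
Step 2: exp(-beta*E) = 0.00107
Step 3: <E> = 0.2693*0.00107/(1+0.00107) = 0.0002878 eV

0.0002878


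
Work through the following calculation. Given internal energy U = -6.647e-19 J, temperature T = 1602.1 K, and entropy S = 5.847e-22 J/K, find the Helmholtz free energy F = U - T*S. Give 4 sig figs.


Step 1: T*S = 1602.1 * 5.847e-22 = 9.367e-19 J
Step 2: F = U - T*S = -6.647e-19 - 9.367e-19
Step 3: F = -1.601e-18 J

-1.601e-18


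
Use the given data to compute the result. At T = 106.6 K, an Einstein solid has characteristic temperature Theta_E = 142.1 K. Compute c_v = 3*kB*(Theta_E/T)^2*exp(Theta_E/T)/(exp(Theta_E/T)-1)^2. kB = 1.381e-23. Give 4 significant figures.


Step 1: x = Theta_E/T = 142.1/106.6 = 1.333
Step 2: x^2 = 1.777
Step 3: exp(x) = 3.792
Step 4: c_v = 3*1.381e-23*1.777*3.792/(3.792-1)^2 = 3.58e-23

3.58e-23


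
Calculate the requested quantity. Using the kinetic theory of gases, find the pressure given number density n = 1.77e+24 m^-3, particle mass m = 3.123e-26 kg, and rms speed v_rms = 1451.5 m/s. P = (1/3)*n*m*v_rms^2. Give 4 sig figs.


Step 1: v_rms^2 = 1451.5^2 = 2.107e+06
Step 2: n*m = 1.77e+24*3.123e-26 = 0.05528
Step 3: P = (1/3)*0.05528*2.107e+06 = 3.882e+04 Pa

3.882e+04


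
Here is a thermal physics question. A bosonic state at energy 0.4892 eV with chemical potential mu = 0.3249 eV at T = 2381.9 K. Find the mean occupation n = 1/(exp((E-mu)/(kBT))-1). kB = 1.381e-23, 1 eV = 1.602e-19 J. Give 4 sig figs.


Step 1: (E - mu) = 0.1643 eV
Step 2: x = (E-mu)*eV/(kB*T) = 0.1643*1.602e-19/(1.381e-23*2381.9) = 0.8002
Step 3: exp(x) = 2.226
Step 4: n = 1/(exp(x)-1) = 0.8157

0.8157


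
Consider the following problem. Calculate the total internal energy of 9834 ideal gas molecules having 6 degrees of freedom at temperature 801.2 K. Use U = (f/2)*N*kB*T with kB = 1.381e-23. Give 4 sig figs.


Step 1: f/2 = 6/2 = 3.0
Step 2: N*kB*T = 9834*1.381e-23*801.2 = 1.088e-16
Step 3: U = 3.0 * 1.088e-16 = 3.264e-16 J

3.264e-16


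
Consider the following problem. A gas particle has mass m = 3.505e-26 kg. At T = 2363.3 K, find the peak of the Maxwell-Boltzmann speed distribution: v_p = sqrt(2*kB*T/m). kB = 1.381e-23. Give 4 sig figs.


Step 1: Numerator = 2*kB*T = 2*1.381e-23*2363.3 = 6.527e-20
Step 2: Ratio = 6.527e-20 / 3.505e-26 = 1.862e+06
Step 3: v_p = sqrt(1.862e+06) = 1365 m/s

1365


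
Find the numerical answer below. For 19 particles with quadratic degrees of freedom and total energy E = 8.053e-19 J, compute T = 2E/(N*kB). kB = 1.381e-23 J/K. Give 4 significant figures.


Step 1: Numerator = 2*E = 2*8.053e-19 = 1.611e-18 J
Step 2: Denominator = N*kB = 19*1.381e-23 = 2.624e-22
Step 3: T = 1.611e-18 / 2.624e-22 = 6138 K

6138


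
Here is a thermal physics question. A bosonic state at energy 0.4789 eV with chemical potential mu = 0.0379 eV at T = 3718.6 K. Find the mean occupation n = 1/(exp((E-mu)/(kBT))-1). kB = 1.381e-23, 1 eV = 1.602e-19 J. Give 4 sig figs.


Step 1: (E - mu) = 0.441 eV
Step 2: x = (E-mu)*eV/(kB*T) = 0.441*1.602e-19/(1.381e-23*3718.6) = 1.376
Step 3: exp(x) = 3.958
Step 4: n = 1/(exp(x)-1) = 0.3381

0.3381


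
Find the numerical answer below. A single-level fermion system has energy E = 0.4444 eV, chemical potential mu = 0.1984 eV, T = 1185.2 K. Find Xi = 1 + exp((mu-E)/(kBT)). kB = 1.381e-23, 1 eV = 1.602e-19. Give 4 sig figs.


Step 1: (mu - E) = 0.1984 - 0.4444 = -0.246 eV
Step 2: x = (mu-E)*eV/(kB*T) = -0.246*1.602e-19/(1.381e-23*1185.2) = -2.408
Step 3: exp(x) = 0.09002
Step 4: Xi = 1 + 0.09002 = 1.09

1.09


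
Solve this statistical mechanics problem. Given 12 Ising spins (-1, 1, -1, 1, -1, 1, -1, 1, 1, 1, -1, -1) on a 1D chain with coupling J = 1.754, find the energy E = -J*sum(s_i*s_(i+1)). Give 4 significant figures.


Step 1: Nearest-neighbor products: -1, -1, -1, -1, -1, -1, -1, 1, 1, -1, 1
Step 2: Sum of products = -5
Step 3: E = -1.754 * -5 = 8.77

8.77


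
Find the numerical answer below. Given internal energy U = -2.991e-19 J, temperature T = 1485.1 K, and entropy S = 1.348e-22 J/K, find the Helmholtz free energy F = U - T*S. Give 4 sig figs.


Step 1: T*S = 1485.1 * 1.348e-22 = 2.002e-19 J
Step 2: F = U - T*S = -2.991e-19 - 2.002e-19
Step 3: F = -4.993e-19 J

-4.993e-19


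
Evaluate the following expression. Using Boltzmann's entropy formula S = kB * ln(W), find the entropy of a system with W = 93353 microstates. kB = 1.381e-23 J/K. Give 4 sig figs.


Step 1: ln(W) = ln(93353) = 11.44
Step 2: S = kB * ln(W) = 1.381e-23 * 11.44
Step 3: S = 1.58e-22 J/K

1.58e-22


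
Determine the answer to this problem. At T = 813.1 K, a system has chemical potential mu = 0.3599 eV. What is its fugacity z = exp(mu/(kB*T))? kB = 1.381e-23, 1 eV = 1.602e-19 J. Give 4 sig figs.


Step 1: Convert mu to Joules: 0.3599*1.602e-19 = 5.766e-20 J
Step 2: kB*T = 1.381e-23*813.1 = 1.123e-20 J
Step 3: mu/(kB*T) = 5.135
Step 4: z = exp(5.135) = 169.8

169.8


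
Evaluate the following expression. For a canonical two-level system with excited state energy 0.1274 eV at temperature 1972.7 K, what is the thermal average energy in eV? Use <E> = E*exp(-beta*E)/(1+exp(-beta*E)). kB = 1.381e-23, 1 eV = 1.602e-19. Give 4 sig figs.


Step 1: beta*E = 0.1274*1.602e-19/(1.381e-23*1972.7) = 0.7492
Step 2: exp(-beta*E) = 0.4728
Step 3: <E> = 0.1274*0.4728/(1+0.4728) = 0.0409 eV

0.0409


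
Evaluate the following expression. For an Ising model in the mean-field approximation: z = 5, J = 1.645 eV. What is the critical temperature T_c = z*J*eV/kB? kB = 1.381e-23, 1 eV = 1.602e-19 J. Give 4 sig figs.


Step 1: z*J = 5*1.645 = 8.225 eV
Step 2: Convert to Joules: 8.225*1.602e-19 = 1.318e-18 J
Step 3: T_c = 1.318e-18 / 1.381e-23 = 9.541e+04 K

9.541e+04


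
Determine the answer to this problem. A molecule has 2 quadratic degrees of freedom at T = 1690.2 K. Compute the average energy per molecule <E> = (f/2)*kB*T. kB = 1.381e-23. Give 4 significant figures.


Step 1: f/2 = 2/2 = 1
Step 2: kB*T = 1.381e-23 * 1690.2 = 2.334e-20
Step 3: <E> = 1 * 2.334e-20 = 2.334e-20 J

2.334e-20


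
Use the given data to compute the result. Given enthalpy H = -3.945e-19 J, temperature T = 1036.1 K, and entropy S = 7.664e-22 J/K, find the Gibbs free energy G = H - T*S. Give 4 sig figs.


Step 1: T*S = 1036.1 * 7.664e-22 = 7.941e-19 J
Step 2: G = H - T*S = -3.945e-19 - 7.941e-19
Step 3: G = -1.189e-18 J

-1.189e-18


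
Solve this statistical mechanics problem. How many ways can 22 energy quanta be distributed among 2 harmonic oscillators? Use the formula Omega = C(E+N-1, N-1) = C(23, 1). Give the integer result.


Step 1: Use binomial coefficient C(23, 1)
Step 2: Numerator = 23! / 22!
Step 3: Denominator = 1!
Step 4: Omega = 23

23


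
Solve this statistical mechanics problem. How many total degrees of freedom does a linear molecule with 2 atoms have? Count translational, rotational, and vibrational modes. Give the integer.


Step 1: Translational DOF = 3
Step 2: Rotational DOF (linear) = 2
Step 3: Vibrational DOF = 3*2 - 5 = 1
Step 4: Total = 3 + 2 + 1 = 6

6


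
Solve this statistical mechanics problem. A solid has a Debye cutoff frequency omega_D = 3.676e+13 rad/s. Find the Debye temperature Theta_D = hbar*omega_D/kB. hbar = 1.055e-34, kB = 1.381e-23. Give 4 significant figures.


Step 1: hbar*omega_D = 1.055e-34 * 3.676e+13 = 3.878e-21 J
Step 2: Theta_D = 3.878e-21 / 1.381e-23
Step 3: Theta_D = 280.8 K

280.8


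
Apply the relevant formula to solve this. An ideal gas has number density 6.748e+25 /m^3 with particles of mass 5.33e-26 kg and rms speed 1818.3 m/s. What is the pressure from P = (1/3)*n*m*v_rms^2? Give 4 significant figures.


Step 1: v_rms^2 = 1818.3^2 = 3.306e+06
Step 2: n*m = 6.748e+25*5.33e-26 = 3.597
Step 3: P = (1/3)*3.597*3.306e+06 = 3.964e+06 Pa

3.964e+06


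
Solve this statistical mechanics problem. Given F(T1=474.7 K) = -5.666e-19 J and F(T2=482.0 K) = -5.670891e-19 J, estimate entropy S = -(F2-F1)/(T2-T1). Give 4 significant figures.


Step 1: dF = F2 - F1 = -5.670891e-19 - (-5.666e-19) = -4.891e-22 J
Step 2: dT = T2 - T1 = 482.0 - 474.7 = 7.3 K
Step 3: S = -dF/dT = -(-4.891e-22)/7.3 = 6.7e-23 J/K

6.7e-23


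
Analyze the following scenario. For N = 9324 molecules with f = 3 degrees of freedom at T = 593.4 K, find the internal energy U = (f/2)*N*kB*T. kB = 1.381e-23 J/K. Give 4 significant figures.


Step 1: f/2 = 3/2 = 1.5
Step 2: N*kB*T = 9324*1.381e-23*593.4 = 7.641e-17
Step 3: U = 1.5 * 7.641e-17 = 1.146e-16 J

1.146e-16


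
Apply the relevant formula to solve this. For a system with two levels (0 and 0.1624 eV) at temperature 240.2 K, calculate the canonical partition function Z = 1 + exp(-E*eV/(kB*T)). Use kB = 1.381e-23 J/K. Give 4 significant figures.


Step 1: Compute beta*E = E*eV/(kB*T) = 0.1624*1.602e-19/(1.381e-23*240.2) = 7.843
Step 2: exp(-beta*E) = exp(-7.843) = 0.0003925
Step 3: Z = 1 + 0.0003925 = 1

1


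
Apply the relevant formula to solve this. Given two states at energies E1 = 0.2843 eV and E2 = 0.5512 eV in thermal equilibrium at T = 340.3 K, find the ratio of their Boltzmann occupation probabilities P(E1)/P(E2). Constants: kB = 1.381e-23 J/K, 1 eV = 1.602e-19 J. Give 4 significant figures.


Step 1: Compute energy difference dE = E1 - E2 = 0.2843 - 0.5512 = -0.2669 eV
Step 2: Convert to Joules: dE_J = -0.2669 * 1.602e-19 = -4.276e-20 J
Step 3: Compute exponent = -dE_J / (kB * T) = -(-4.276e-20) / (1.381e-23 * 340.3) = 9.098
Step 4: P(E1)/P(E2) = exp(9.098) = 8939

8939


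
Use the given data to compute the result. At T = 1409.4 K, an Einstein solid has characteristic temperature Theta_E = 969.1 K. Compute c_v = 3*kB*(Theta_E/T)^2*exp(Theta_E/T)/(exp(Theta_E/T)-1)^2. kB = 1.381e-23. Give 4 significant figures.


Step 1: x = Theta_E/T = 969.1/1409.4 = 0.6876
Step 2: x^2 = 0.4728
Step 3: exp(x) = 1.989
Step 4: c_v = 3*1.381e-23*0.4728*1.989/(1.989-1)^2 = 3.984e-23

3.984e-23


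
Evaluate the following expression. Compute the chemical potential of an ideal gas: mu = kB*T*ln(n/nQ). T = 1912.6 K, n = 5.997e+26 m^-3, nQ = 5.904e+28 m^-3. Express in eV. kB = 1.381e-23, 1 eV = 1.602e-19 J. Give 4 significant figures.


Step 1: n/nQ = 5.997e+26/5.904e+28 = 0.01016
Step 2: ln(n/nQ) = -4.59
Step 3: mu = kB*T*ln(n/nQ) = 2.641e-20*-4.59 = -1.212e-19 J
Step 4: Convert to eV: -1.212e-19/1.602e-19 = -0.7567 eV

-0.7567


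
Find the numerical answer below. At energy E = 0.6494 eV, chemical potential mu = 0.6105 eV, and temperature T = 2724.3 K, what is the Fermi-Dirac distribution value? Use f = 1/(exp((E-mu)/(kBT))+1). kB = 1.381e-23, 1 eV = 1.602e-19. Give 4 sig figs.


Step 1: (E - mu) = 0.6494 - 0.6105 = 0.0389 eV
Step 2: Convert: (E-mu)*eV = 6.232e-21 J
Step 3: x = (E-mu)*eV/(kB*T) = 0.1656
Step 4: f = 1/(exp(0.1656)+1) = 0.4587

0.4587


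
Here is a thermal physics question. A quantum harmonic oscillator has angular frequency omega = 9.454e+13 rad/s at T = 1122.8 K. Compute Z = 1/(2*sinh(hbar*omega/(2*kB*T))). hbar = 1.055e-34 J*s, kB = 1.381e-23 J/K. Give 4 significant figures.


Step 1: Compute x = hbar*omega/(kB*T) = 1.055e-34*9.454e+13/(1.381e-23*1122.8) = 0.6432
Step 2: x/2 = 0.3216
Step 3: sinh(x/2) = 0.3272
Step 4: Z = 1/(2*0.3272) = 1.528

1.528


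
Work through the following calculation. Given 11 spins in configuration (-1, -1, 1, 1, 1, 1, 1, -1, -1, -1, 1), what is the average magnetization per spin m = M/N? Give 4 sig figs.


Step 1: Count up spins (+1): 6, down spins (-1): 5
Step 2: Total magnetization M = 6 - 5 = 1
Step 3: m = M/N = 1/11 = 0.09091

0.09091


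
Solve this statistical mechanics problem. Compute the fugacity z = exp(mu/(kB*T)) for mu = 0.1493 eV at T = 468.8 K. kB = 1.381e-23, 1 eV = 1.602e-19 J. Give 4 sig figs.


Step 1: Convert mu to Joules: 0.1493*1.602e-19 = 2.392e-20 J
Step 2: kB*T = 1.381e-23*468.8 = 6.474e-21 J
Step 3: mu/(kB*T) = 3.694
Step 4: z = exp(3.694) = 40.22

40.22


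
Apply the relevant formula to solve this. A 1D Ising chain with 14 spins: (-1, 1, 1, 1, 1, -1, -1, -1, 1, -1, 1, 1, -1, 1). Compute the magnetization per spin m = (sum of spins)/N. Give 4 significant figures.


Step 1: Count up spins (+1): 8, down spins (-1): 6
Step 2: Total magnetization M = 8 - 6 = 2
Step 3: m = M/N = 2/14 = 0.1429

0.1429


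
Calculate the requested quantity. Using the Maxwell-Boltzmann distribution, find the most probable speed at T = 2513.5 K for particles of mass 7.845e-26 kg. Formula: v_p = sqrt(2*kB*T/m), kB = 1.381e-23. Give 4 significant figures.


Step 1: Numerator = 2*kB*T = 2*1.381e-23*2513.5 = 6.942e-20
Step 2: Ratio = 6.942e-20 / 7.845e-26 = 8.849e+05
Step 3: v_p = sqrt(8.849e+05) = 940.7 m/s

940.7


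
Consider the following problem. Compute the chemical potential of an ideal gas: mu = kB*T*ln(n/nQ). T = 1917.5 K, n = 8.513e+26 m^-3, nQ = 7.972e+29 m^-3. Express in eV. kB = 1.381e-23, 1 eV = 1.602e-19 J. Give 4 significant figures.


Step 1: n/nQ = 8.513e+26/7.972e+29 = 0.001068
Step 2: ln(n/nQ) = -6.842
Step 3: mu = kB*T*ln(n/nQ) = 2.648e-20*-6.842 = -1.812e-19 J
Step 4: Convert to eV: -1.812e-19/1.602e-19 = -1.131 eV

-1.131


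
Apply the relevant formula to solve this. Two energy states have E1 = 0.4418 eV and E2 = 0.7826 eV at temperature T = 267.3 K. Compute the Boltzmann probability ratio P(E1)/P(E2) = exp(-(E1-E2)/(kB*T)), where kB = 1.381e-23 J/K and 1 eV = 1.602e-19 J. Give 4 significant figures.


Step 1: Compute energy difference dE = E1 - E2 = 0.4418 - 0.7826 = -0.3408 eV
Step 2: Convert to Joules: dE_J = -0.3408 * 1.602e-19 = -5.46e-20 J
Step 3: Compute exponent = -dE_J / (kB * T) = -(-5.46e-20) / (1.381e-23 * 267.3) = 14.79
Step 4: P(E1)/P(E2) = exp(14.79) = 2.65e+06

2.65e+06


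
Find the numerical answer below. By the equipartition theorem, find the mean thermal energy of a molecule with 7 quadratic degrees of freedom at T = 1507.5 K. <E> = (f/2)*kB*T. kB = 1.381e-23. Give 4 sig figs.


Step 1: f/2 = 7/2 = 3.5
Step 2: kB*T = 1.381e-23 * 1507.5 = 2.082e-20
Step 3: <E> = 3.5 * 2.082e-20 = 7.287e-20 J

7.287e-20


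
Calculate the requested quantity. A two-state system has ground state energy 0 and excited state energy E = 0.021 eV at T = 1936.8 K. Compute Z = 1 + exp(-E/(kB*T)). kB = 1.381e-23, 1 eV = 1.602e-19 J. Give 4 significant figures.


Step 1: Compute beta*E = E*eV/(kB*T) = 0.021*1.602e-19/(1.381e-23*1936.8) = 0.1258
Step 2: exp(-beta*E) = exp(-0.1258) = 0.8818
Step 3: Z = 1 + 0.8818 = 1.882

1.882


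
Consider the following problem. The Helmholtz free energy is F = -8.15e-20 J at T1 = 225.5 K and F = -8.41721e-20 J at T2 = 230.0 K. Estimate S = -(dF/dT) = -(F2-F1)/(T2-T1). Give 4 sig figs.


Step 1: dF = F2 - F1 = -8.41721e-20 - (-8.15e-20) = -2.6721e-21 J
Step 2: dT = T2 - T1 = 230.0 - 225.5 = 4.5 K
Step 3: S = -dF/dT = -(-2.6721e-21)/4.5 = 5.938e-22 J/K

5.938e-22


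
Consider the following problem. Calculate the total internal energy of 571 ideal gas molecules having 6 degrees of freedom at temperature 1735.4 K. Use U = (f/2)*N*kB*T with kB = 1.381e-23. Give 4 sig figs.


Step 1: f/2 = 6/2 = 3.0
Step 2: N*kB*T = 571*1.381e-23*1735.4 = 1.368e-17
Step 3: U = 3.0 * 1.368e-17 = 4.105e-17 J

4.105e-17


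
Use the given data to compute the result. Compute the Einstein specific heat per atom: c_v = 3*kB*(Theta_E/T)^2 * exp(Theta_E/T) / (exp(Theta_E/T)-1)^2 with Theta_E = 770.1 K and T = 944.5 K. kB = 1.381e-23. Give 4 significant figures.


Step 1: x = Theta_E/T = 770.1/944.5 = 0.8154
Step 2: x^2 = 0.6648
Step 3: exp(x) = 2.26
Step 4: c_v = 3*1.381e-23*0.6648*2.26/(2.26-1)^2 = 3.921e-23

3.921e-23


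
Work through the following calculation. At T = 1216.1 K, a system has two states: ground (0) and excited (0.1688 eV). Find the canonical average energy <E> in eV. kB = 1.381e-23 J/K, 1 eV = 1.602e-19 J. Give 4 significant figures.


Step 1: beta*E = 0.1688*1.602e-19/(1.381e-23*1216.1) = 1.61
Step 2: exp(-beta*E) = 0.1999
Step 3: <E> = 0.1688*0.1999/(1+0.1999) = 0.02812 eV

0.02812


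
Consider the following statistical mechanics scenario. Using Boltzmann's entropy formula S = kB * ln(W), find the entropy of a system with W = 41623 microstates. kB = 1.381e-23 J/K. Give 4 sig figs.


Step 1: ln(W) = ln(41623) = 10.64
Step 2: S = kB * ln(W) = 1.381e-23 * 10.64
Step 3: S = 1.469e-22 J/K

1.469e-22


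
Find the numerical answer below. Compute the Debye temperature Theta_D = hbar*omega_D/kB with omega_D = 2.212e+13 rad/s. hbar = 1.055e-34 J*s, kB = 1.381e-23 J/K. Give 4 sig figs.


Step 1: hbar*omega_D = 1.055e-34 * 2.212e+13 = 2.334e-21 J
Step 2: Theta_D = 2.334e-21 / 1.381e-23
Step 3: Theta_D = 169 K

169


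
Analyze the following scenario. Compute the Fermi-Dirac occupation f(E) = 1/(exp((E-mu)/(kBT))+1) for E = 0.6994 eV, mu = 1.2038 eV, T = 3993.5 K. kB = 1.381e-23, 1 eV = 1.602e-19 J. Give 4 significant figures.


Step 1: (E - mu) = 0.6994 - 1.2038 = -0.5044 eV
Step 2: Convert: (E-mu)*eV = -8.08e-20 J
Step 3: x = (E-mu)*eV/(kB*T) = -1.465
Step 4: f = 1/(exp(-1.465)+1) = 0.8123

0.8123


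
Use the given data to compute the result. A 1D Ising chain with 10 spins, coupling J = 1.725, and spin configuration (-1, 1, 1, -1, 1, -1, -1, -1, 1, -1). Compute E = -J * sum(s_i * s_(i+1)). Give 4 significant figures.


Step 1: Nearest-neighbor products: -1, 1, -1, -1, -1, 1, 1, -1, -1
Step 2: Sum of products = -3
Step 3: E = -1.725 * -3 = 5.175

5.175


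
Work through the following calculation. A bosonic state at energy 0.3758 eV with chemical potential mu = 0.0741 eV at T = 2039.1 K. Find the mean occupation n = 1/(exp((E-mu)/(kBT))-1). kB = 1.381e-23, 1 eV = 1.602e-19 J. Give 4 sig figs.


Step 1: (E - mu) = 0.3017 eV
Step 2: x = (E-mu)*eV/(kB*T) = 0.3017*1.602e-19/(1.381e-23*2039.1) = 1.716
Step 3: exp(x) = 5.564
Step 4: n = 1/(exp(x)-1) = 0.2191

0.2191


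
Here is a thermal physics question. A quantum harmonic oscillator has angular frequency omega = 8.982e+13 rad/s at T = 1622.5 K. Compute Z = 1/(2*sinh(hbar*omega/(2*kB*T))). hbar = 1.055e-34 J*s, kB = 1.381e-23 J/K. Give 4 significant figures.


Step 1: Compute x = hbar*omega/(kB*T) = 1.055e-34*8.982e+13/(1.381e-23*1622.5) = 0.4229
Step 2: x/2 = 0.2115
Step 3: sinh(x/2) = 0.213
Step 4: Z = 1/(2*0.213) = 2.347

2.347


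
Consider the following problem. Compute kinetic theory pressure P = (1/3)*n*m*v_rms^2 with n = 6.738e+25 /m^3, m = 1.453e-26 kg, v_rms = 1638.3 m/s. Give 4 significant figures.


Step 1: v_rms^2 = 1638.3^2 = 2.684e+06
Step 2: n*m = 6.738e+25*1.453e-26 = 0.979
Step 3: P = (1/3)*0.979*2.684e+06 = 8.759e+05 Pa

8.759e+05


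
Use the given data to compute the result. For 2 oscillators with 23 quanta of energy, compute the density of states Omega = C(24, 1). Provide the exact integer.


Step 1: Use binomial coefficient C(24, 1)
Step 2: Numerator = 24! / 23!
Step 3: Denominator = 1!
Step 4: Omega = 24

24


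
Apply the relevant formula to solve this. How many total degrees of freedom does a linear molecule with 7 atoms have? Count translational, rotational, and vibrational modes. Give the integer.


Step 1: Translational DOF = 3
Step 2: Rotational DOF (linear) = 2
Step 3: Vibrational DOF = 3*7 - 5 = 16
Step 4: Total = 3 + 2 + 16 = 21

21


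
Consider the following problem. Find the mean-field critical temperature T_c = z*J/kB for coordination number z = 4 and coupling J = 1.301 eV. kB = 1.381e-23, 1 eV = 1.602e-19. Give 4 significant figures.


Step 1: z*J = 4*1.301 = 5.204 eV
Step 2: Convert to Joules: 5.204*1.602e-19 = 8.337e-19 J
Step 3: T_c = 8.337e-19 / 1.381e-23 = 6.037e+04 K

6.037e+04


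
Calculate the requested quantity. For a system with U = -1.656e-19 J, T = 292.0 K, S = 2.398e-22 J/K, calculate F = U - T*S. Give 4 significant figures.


Step 1: T*S = 292.0 * 2.398e-22 = 7.002e-20 J
Step 2: F = U - T*S = -1.656e-19 - 7.002e-20
Step 3: F = -2.356e-19 J

-2.356e-19


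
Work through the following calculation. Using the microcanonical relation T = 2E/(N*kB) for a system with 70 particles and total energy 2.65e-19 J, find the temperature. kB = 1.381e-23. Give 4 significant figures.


Step 1: Numerator = 2*E = 2*2.65e-19 = 5.3e-19 J
Step 2: Denominator = N*kB = 70*1.381e-23 = 9.667e-22
Step 3: T = 5.3e-19 / 9.667e-22 = 548.3 K

548.3


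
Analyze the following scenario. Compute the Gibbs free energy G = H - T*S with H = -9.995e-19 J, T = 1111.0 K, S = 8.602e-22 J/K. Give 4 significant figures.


Step 1: T*S = 1111.0 * 8.602e-22 = 9.557e-19 J
Step 2: G = H - T*S = -9.995e-19 - 9.557e-19
Step 3: G = -1.955e-18 J

-1.955e-18


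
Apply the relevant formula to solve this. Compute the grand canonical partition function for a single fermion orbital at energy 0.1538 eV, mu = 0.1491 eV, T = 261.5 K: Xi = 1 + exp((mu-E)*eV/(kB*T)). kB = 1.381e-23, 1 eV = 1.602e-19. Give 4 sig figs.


Step 1: (mu - E) = 0.1491 - 0.1538 = -0.0047 eV
Step 2: x = (mu-E)*eV/(kB*T) = -0.0047*1.602e-19/(1.381e-23*261.5) = -0.2085
Step 3: exp(x) = 0.8118
Step 4: Xi = 1 + 0.8118 = 1.812

1.812


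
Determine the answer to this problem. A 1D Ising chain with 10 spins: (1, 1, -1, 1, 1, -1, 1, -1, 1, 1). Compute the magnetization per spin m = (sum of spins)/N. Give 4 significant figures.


Step 1: Count up spins (+1): 7, down spins (-1): 3
Step 2: Total magnetization M = 7 - 3 = 4
Step 3: m = M/N = 4/10 = 0.4

0.4


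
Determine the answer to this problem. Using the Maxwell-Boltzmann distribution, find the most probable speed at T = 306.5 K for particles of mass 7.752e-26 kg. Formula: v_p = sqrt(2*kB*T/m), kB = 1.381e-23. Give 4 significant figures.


Step 1: Numerator = 2*kB*T = 2*1.381e-23*306.5 = 8.466e-21
Step 2: Ratio = 8.466e-21 / 7.752e-26 = 1.092e+05
Step 3: v_p = sqrt(1.092e+05) = 330.5 m/s

330.5


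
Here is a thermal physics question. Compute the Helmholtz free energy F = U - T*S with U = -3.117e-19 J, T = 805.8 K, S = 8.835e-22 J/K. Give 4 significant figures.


Step 1: T*S = 805.8 * 8.835e-22 = 7.119e-19 J
Step 2: F = U - T*S = -3.117e-19 - 7.119e-19
Step 3: F = -1.024e-18 J

-1.024e-18


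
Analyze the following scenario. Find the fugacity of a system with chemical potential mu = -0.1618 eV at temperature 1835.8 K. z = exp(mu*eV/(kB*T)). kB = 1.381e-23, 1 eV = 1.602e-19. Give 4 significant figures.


Step 1: Convert mu to Joules: -0.1618*1.602e-19 = -2.592e-20 J
Step 2: kB*T = 1.381e-23*1835.8 = 2.535e-20 J
Step 3: mu/(kB*T) = -1.022
Step 4: z = exp(-1.022) = 0.3597

0.3597


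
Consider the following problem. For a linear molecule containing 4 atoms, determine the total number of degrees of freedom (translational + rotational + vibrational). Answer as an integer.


Step 1: Translational DOF = 3
Step 2: Rotational DOF (linear) = 2
Step 3: Vibrational DOF = 3*4 - 5 = 7
Step 4: Total = 3 + 2 + 7 = 12

12


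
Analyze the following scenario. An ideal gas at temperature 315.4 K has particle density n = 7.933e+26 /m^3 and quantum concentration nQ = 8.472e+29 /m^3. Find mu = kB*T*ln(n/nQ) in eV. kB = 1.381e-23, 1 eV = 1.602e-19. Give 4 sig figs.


Step 1: n/nQ = 7.933e+26/8.472e+29 = 0.0009364
Step 2: ln(n/nQ) = -6.973
Step 3: mu = kB*T*ln(n/nQ) = 4.356e-21*-6.973 = -3.037e-20 J
Step 4: Convert to eV: -3.037e-20/1.602e-19 = -0.1896 eV

-0.1896


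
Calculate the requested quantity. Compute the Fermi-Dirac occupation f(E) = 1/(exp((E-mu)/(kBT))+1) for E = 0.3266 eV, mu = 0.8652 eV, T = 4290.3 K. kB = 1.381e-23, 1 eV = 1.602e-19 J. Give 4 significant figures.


Step 1: (E - mu) = 0.3266 - 0.8652 = -0.5386 eV
Step 2: Convert: (E-mu)*eV = -8.628e-20 J
Step 3: x = (E-mu)*eV/(kB*T) = -1.456
Step 4: f = 1/(exp(-1.456)+1) = 0.811

0.811


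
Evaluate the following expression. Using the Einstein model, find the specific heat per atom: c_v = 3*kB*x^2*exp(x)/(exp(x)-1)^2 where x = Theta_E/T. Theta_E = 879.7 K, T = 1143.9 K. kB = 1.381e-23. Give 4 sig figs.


Step 1: x = Theta_E/T = 879.7/1143.9 = 0.769
Step 2: x^2 = 0.5914
Step 3: exp(x) = 2.158
Step 4: c_v = 3*1.381e-23*0.5914*2.158/(2.158-1)^2 = 3.945e-23

3.945e-23


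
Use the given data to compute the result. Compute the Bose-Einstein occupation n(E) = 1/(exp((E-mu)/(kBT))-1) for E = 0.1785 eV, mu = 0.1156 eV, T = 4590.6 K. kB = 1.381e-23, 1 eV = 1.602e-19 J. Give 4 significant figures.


Step 1: (E - mu) = 0.0629 eV
Step 2: x = (E-mu)*eV/(kB*T) = 0.0629*1.602e-19/(1.381e-23*4590.6) = 0.1589
Step 3: exp(x) = 1.172
Step 4: n = 1/(exp(x)-1) = 5.805

5.805


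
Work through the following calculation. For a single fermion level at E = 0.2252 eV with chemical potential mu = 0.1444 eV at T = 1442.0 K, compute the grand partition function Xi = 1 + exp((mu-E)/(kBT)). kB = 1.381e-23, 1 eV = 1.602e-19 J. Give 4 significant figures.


Step 1: (mu - E) = 0.1444 - 0.2252 = -0.0808 eV
Step 2: x = (mu-E)*eV/(kB*T) = -0.0808*1.602e-19/(1.381e-23*1442.0) = -0.65
Step 3: exp(x) = 0.522
Step 4: Xi = 1 + 0.522 = 1.522

1.522


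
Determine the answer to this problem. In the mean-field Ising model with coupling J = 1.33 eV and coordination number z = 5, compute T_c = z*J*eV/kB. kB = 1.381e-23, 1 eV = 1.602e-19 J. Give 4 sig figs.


Step 1: z*J = 5*1.33 = 6.65 eV
Step 2: Convert to Joules: 6.65*1.602e-19 = 1.065e-18 J
Step 3: T_c = 1.065e-18 / 1.381e-23 = 7.714e+04 K

7.714e+04


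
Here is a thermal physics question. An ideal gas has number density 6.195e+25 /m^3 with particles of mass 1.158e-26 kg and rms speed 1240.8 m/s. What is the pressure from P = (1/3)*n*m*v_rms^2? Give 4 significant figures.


Step 1: v_rms^2 = 1240.8^2 = 1.54e+06
Step 2: n*m = 6.195e+25*1.158e-26 = 0.7174
Step 3: P = (1/3)*0.7174*1.54e+06 = 3.682e+05 Pa

3.682e+05


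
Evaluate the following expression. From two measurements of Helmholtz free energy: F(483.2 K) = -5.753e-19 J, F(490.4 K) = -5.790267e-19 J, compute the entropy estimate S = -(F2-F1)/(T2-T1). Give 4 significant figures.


Step 1: dF = F2 - F1 = -5.790267e-19 - (-5.753e-19) = -3.7267e-21 J
Step 2: dT = T2 - T1 = 490.4 - 483.2 = 7.2 K
Step 3: S = -dF/dT = -(-3.7267e-21)/7.2 = 5.176e-22 J/K

5.176e-22


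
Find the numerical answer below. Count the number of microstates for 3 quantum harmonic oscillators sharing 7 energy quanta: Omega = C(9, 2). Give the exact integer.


Step 1: Use binomial coefficient C(9, 2)
Step 2: Numerator = 9! / 7!
Step 3: Denominator = 2!
Step 4: Omega = 36

36


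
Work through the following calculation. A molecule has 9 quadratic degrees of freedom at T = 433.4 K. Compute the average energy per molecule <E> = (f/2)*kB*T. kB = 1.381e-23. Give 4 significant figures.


Step 1: f/2 = 9/2 = 4.5
Step 2: kB*T = 1.381e-23 * 433.4 = 5.985e-21
Step 3: <E> = 4.5 * 5.985e-21 = 2.693e-20 J

2.693e-20


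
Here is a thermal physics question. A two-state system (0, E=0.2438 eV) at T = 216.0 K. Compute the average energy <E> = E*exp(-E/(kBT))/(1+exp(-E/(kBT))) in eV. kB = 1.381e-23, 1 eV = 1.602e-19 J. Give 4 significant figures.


Step 1: beta*E = 0.2438*1.602e-19/(1.381e-23*216.0) = 13.09
Step 2: exp(-beta*E) = 2.059e-06
Step 3: <E> = 0.2438*2.059e-06/(1+2.059e-06) = 5.02e-07 eV

5.02e-07


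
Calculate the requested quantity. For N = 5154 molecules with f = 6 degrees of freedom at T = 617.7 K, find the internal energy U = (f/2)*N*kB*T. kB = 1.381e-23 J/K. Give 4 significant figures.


Step 1: f/2 = 6/2 = 3.0
Step 2: N*kB*T = 5154*1.381e-23*617.7 = 4.397e-17
Step 3: U = 3.0 * 4.397e-17 = 1.319e-16 J

1.319e-16


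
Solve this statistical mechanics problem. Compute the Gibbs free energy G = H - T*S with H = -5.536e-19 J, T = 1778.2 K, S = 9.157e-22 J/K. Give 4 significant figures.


Step 1: T*S = 1778.2 * 9.157e-22 = 1.628e-18 J
Step 2: G = H - T*S = -5.536e-19 - 1.628e-18
Step 3: G = -2.182e-18 J

-2.182e-18


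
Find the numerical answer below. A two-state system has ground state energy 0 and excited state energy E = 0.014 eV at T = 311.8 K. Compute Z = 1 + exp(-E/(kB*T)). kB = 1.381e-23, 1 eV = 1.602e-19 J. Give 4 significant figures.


Step 1: Compute beta*E = E*eV/(kB*T) = 0.014*1.602e-19/(1.381e-23*311.8) = 0.5209
Step 2: exp(-beta*E) = exp(-0.5209) = 0.594
Step 3: Z = 1 + 0.594 = 1.594

1.594


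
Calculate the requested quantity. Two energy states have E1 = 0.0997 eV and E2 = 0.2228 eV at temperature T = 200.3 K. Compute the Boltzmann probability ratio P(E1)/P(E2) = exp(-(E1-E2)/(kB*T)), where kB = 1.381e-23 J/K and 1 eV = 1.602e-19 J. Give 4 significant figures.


Step 1: Compute energy difference dE = E1 - E2 = 0.0997 - 0.2228 = -0.1231 eV
Step 2: Convert to Joules: dE_J = -0.1231 * 1.602e-19 = -1.972e-20 J
Step 3: Compute exponent = -dE_J / (kB * T) = -(-1.972e-20) / (1.381e-23 * 200.3) = 7.129
Step 4: P(E1)/P(E2) = exp(7.129) = 1248

1248


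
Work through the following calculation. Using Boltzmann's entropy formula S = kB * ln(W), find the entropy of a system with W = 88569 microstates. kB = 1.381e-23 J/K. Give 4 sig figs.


Step 1: ln(W) = ln(88569) = 11.39
Step 2: S = kB * ln(W) = 1.381e-23 * 11.39
Step 3: S = 1.573e-22 J/K

1.573e-22
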